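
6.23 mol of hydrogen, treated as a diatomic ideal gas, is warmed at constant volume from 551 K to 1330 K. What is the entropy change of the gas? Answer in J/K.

At constant volume, ΔS = nC_V ln(T₂/T₁) with C_V = 5R/2 = 20.79 J mol⁻¹ K⁻¹.
ΔS = 6.23 × 20.79 × ln(1330/551) = 114 J/K.

ΔS = 114 J/K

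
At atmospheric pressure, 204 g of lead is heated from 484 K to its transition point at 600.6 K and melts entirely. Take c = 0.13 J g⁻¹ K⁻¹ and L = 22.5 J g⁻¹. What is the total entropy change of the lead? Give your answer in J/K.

ΔS = 13.4 J/K

Warming step: ΔS₁ = m c ln(T_tr/T_i) = 204 × 0.13 × ln(600.6/484) = 5.724 J/K.
Phase change: ΔS₂ = +mL/T_tr = 204 × 22.5 / 600.6 = 7.642 J/K.
ΔS_total = (5.724) + (7.642) = 13.4 J/K.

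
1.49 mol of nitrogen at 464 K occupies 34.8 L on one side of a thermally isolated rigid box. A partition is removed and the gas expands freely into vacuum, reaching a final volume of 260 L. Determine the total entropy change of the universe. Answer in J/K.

No heat is exchanged and no work is done, so the ideal-gas temperature stays constant.
Entropy is a state function; using a reversible isothermal path, ΔS_gas = nR ln(V₂/V₁) = 1.49 × 8.314 × ln(260/34.8) = 24.9 J/K.
The insulated surroundings exchange no heat, so ΔS_surr = 0 and ΔS_universe = ΔS_gas.

ΔS_universe = 24.9 J/K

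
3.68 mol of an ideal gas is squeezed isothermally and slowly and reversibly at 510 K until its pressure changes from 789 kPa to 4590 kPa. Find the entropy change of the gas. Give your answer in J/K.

ΔS_gas = -53.9 J/K

For an isothermal ideal gas ΔS_gas = nR ln(P₁/P₂) = 3.68 × 8.314 × ln(789/4590) = -53.9 J/K.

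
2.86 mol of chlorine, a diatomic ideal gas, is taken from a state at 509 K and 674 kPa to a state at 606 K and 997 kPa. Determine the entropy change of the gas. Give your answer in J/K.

ΔS = nC_p ln(T₂/T₁) − nR ln(P₂/P₁), with C_p = 7R/2 = 29.1 J mol⁻¹ K⁻¹ for a diatomic ideal gas.
ΔS = 2.86 × [29.1 × ln(606/509) − 8.314 × ln(997/674)] = 5.21 J/K.

ΔS = 5.21 J/K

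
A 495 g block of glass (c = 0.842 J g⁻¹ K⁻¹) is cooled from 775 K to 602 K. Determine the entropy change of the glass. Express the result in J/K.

ΔS = -105 J/K

ΔS = ∫dQ_rev/T = m c ln(T₂/T₁) = 495 × 0.842 × ln(602/775) = -105 J/K.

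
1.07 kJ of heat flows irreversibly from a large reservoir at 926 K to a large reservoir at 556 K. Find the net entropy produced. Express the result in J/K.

ΔS_hot = −Q/T_H = −1070/926 = -1.1555 J/K and ΔS_cold = +Q/T_C = 1070/556 = 1.9245 J/K.
ΔS_total = -1.1555 + 1.9245 = 0.769 J/K, positive as the second law requires.

ΔS_total = 0.769 J/K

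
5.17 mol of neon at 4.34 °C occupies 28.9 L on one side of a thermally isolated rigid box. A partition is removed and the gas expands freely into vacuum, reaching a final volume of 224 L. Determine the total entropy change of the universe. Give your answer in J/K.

For an ideal gas in free expansion Q = 0 and W = 0, so T is unchanged.
Entropy is a state function; using a reversible isothermal path, ΔS_gas = nR ln(V₂/V₁) = 5.17 × 8.314 × ln(224/28.9) = 88 J/K.
The insulated surroundings exchange no heat, so ΔS_surr = 0 and ΔS_universe = ΔS_gas.

ΔS_universe = 88 J/K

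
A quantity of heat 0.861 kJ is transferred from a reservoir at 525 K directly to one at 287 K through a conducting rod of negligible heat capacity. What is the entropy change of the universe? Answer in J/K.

ΔS_total = 1.36 J/K

ΔS_hot = −Q/T_H = −861/525 = -1.64 J/K and ΔS_cold = +Q/T_C = 861/287 = 3 J/K.
ΔS_total = -1.64 + 3 = 1.36 J/K, positive as the second law requires.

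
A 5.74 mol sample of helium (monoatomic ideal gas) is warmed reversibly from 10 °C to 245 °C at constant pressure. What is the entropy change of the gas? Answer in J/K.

In kelvin: T₁ = 283.15 K, T₂ = 518.15 K. At constant pressure, ΔS = nC_p ln(T₂/T₁) with C_p = 5R/2 = 20.79 J mol⁻¹ K⁻¹.
ΔS = 5.74 × 20.79 × ln(518.15/283.15) = 72.1 J/K.

ΔS = 72.1 J/K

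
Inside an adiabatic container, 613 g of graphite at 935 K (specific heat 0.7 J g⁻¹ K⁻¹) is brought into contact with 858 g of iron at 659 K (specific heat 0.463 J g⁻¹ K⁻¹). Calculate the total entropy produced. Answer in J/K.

Energy balance: T_f = (m₁c₁T₁ + m₂c₂T₂)/(m₁c₁ + m₂c₂) = 802.32 K.
ΔS₁ = m₁c₁ ln(T_f/T₁) = 429.1 × ln(802.32/935) = -65.67 J/K.
ΔS₂ = m₂c₂ ln(T_f/T₂) = 397.254 × ln(802.32/659) = 78.17 J/K.
ΔS_total = -65.67 + 78.17 = 12.5 J/K.

ΔS_total = 12.5 J/K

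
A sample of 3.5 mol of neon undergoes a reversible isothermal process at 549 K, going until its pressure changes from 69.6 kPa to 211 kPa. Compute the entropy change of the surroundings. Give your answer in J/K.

ΔS_surr = 32.3 J/K

For an isothermal ideal gas ΔS_gas = nR ln(P₁/P₂) = 3.5 × 8.314 × ln(69.6/211) = -32.3 J/K.
The process is reversible, so ΔS_surr = −ΔS_gas = 32.3 J/K and ΔS_universe = 0.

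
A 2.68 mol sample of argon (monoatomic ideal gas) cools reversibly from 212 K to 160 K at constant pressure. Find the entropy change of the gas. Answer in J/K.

ΔS = -15.7 J/K

At constant pressure, ΔS = nC_p ln(T₂/T₁) with C_p = 5R/2 = 20.79 J mol⁻¹ K⁻¹.
ΔS = 2.68 × 20.79 × ln(160/212) = -15.7 J/K.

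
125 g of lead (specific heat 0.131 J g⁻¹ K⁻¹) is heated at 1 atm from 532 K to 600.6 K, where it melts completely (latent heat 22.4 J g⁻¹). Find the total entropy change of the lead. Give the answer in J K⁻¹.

ΔS = 6.65 J/K

Warming step: ΔS₁ = m c ln(T_tr/T_i) = 125 × 0.131 × ln(600.6/532) = 1.986 J/K.
Phase change: ΔS₂ = +mL/T_tr = 125 × 22.4 / 600.6 = 4.662 J/K.
ΔS_total = (1.986) + (4.662) = 6.65 J/K.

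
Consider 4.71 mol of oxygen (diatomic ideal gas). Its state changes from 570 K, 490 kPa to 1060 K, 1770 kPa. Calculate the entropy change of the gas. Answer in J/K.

ΔS = 34.7 J/K

ΔS = nC_p ln(T₂/T₁) − nR ln(P₂/P₁), with C_p = 7R/2 = 29.1 J mol⁻¹ K⁻¹ for a diatomic ideal gas.
ΔS = 4.71 × [29.1 × ln(1060/570) − 8.314 × ln(1770/490)] = 34.7 J/K.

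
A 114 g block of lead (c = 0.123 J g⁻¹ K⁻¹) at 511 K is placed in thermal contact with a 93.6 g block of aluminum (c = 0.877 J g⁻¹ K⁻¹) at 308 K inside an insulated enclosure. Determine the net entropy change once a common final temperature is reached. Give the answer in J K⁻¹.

Energy balance: T_f = (m₁c₁T₁ + m₂c₂T₂)/(m₁c₁ + m₂c₂) = 337.62 K.
ΔS₁ = m₁c₁ ln(T_f/T₁) = 14.022 × ln(337.62/511) = -5.8115 J/K.
ΔS₂ = m₂c₂ ln(T_f/T₂) = 82.0872 × ln(337.62/308) = 7.5366 J/K.
ΔS_total = -5.8115 + 7.5366 = 1.73 J/K.

ΔS_total = 1.73 J/K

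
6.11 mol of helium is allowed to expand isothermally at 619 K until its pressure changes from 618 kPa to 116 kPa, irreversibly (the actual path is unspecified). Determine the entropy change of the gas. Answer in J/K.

ΔS_gas = 85 J/K

Entropy is a state function, so ΔS_gas depends only on the end states.
For an isothermal ideal gas ΔS_gas = nR ln(P₁/P₂) = 6.11 × 8.314 × ln(618/116) = 85 J/K.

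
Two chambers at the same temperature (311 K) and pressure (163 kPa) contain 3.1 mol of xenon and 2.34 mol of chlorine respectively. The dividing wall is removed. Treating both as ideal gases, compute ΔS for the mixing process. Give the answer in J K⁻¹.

Mole fractions: x_A = 3.1/5.44 = 0.57, x_B = 0.43.
ΔS_mix = −R(n_A ln x_A + n_B ln x_B) = −8.314 × (3.1 ln 0.57 + 2.34 ln 0.43) = 30.9 J/K.

ΔS_mix = 30.9 J/K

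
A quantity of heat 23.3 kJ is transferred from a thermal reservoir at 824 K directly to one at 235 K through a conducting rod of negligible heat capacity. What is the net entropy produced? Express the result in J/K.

ΔS_total = 70.9 J/K

ΔS_hot = −Q/T_H = −23300/824 = -28.28 J/K and ΔS_cold = +Q/T_C = 23300/235 = 99.15 J/K.
ΔS_total = -28.28 + 99.15 = 70.9 J/K, positive as the second law requires.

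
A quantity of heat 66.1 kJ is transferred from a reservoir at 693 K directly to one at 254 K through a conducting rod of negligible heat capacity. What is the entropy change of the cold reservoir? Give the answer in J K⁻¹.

The cold reservoir gains heat Q, so ΔS_cold = +Q/T_C = 66100/254 = 260 J/K.

ΔS_cold = 260 J/K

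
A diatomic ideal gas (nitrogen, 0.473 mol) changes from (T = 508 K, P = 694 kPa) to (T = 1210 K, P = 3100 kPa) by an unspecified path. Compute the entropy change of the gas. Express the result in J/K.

ΔS = 6.06 J/K

ΔS = nC_p ln(T₂/T₁) − nR ln(P₂/P₁), with C_p = 7R/2 = 29.1 J mol⁻¹ K⁻¹ for a diatomic ideal gas.
ΔS = 0.473 × [29.1 × ln(1210/508) − 8.314 × ln(3100/694)] = 6.06 J/K.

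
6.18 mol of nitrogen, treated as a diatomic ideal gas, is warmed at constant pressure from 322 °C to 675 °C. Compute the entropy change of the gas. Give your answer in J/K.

ΔS = 83.7 J/K

In kelvin: T₁ = 595.15 K, T₂ = 948.15 K. At constant pressure, ΔS = nC_p ln(T₂/T₁) with C_p = 7R/2 = 29.1 J mol⁻¹ K⁻¹.
ΔS = 6.18 × 29.1 × ln(948.15/595.15) = 83.7 J/K.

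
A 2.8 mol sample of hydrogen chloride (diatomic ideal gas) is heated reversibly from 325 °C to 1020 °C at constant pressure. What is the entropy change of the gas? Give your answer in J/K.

In kelvin: T₁ = 598.15 K, T₂ = 1293.15 K. At constant pressure, ΔS = nC_p ln(T₂/T₁) with C_p = 7R/2 = 29.1 J mol⁻¹ K⁻¹.
ΔS = 2.8 × 29.1 × ln(1293.15/598.15) = 62.8 J/K.

ΔS = 62.8 J/K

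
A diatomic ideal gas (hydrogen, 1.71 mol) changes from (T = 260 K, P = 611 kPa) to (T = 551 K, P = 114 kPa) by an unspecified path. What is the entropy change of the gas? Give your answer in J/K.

ΔS = nC_p ln(T₂/T₁) − nR ln(P₂/P₁), with C_p = 7R/2 = 29.1 J mol⁻¹ K⁻¹ for a diatomic ideal gas.
ΔS = 1.71 × [29.1 × ln(551/260) − 8.314 × ln(114/611)] = 61.2 J/K.

ΔS = 61.2 J/K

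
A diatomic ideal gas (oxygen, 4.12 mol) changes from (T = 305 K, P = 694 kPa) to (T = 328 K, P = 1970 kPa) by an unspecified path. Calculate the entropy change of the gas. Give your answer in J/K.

ΔS = -27 J/K

ΔS = nC_p ln(T₂/T₁) − nR ln(P₂/P₁), with C_p = 7R/2 = 29.1 J mol⁻¹ K⁻¹ for a diatomic ideal gas.
ΔS = 4.12 × [29.1 × ln(328/305) − 8.314 × ln(1970/694)] = -27 J/K.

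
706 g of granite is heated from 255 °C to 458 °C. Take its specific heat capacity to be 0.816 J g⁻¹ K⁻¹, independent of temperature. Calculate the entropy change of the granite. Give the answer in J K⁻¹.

ΔS = 187 J/K

In kelvin: T₁ = 528.15 K, T₂ = 731.15 K. ΔS = ∫dQ_rev/T = m c ln(T₂/T₁) = 706 × 0.816 × ln(731.15/528.15) = 187 J/K.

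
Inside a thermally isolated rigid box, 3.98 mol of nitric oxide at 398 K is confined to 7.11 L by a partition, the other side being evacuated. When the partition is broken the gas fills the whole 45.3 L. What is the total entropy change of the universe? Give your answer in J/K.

No heat is exchanged and no work is done, so the ideal-gas temperature stays constant.
Entropy is a state function; using a reversible isothermal path, ΔS_gas = nR ln(V₂/V₁) = 3.98 × 8.314 × ln(45.3/7.11) = 61.3 J/K.
The insulated surroundings exchange no heat, so ΔS_surr = 0 and ΔS_universe = ΔS_gas.

ΔS_universe = 61.3 J/K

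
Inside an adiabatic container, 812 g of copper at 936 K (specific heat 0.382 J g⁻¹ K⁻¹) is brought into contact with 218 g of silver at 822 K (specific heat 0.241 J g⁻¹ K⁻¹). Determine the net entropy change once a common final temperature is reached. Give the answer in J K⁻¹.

Energy balance: T_f = (m₁c₁T₁ + m₂c₂T₂)/(m₁c₁ + m₂c₂) = 919.49 K.
ΔS₁ = m₁c₁ ln(T_f/T₁) = 310.184 × ln(919.49/936) = -5.521 J/K.
ΔS₂ = m₂c₂ ln(T_f/T₂) = 52.538 × ln(919.49/822) = 5.888 J/K.
ΔS_total = -5.521 + 5.888 = 0.367 J/K.

ΔS_total = 0.367 J/K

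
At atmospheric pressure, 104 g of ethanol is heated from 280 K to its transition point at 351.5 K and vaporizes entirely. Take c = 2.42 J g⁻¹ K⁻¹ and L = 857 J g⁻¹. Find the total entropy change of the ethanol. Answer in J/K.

Warming step: ΔS₁ = m c ln(T_tr/T_i) = 104 × 2.42 × ln(351.5/280) = 57.24 J/K.
Phase change: ΔS₂ = +mL/T_tr = 104 × 857 / 351.5 = 253.6 J/K.
ΔS_total = (57.24) + (253.6) = 311 J/K.

ΔS = 311 J/K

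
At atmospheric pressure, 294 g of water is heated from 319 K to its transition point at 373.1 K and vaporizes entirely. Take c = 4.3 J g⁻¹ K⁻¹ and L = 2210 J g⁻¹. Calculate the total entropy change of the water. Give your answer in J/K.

ΔS = 1940 J/K

Warming step: ΔS₁ = m c ln(T_tr/T_i) = 294 × 4.3 × ln(373.1/319) = 198 J/K.
Phase change: ΔS₂ = +mL/T_tr = 294 × 2210 / 373.1 = 1741 J/K.
ΔS_total = (198) + (1741) = 1940 J/K.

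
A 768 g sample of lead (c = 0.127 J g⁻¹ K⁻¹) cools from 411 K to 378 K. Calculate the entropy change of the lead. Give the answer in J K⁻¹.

ΔS = ∫dQ_rev/T = m c ln(T₂/T₁) = 768 × 0.127 × ln(378/411) = -8.16 J/K.

ΔS = -8.16 J/K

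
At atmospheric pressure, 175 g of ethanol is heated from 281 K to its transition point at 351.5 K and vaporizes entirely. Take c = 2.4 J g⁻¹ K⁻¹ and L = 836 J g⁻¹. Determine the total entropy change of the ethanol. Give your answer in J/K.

Warming step: ΔS₁ = m c ln(T_tr/T_i) = 175 × 2.4 × ln(351.5/281) = 94.02 J/K.
Phase change: ΔS₂ = +mL/T_tr = 175 × 836 / 351.5 = 416.2 J/K.
ΔS_total = (94.02) + (416.2) = 510 J/K.

ΔS = 510 J/K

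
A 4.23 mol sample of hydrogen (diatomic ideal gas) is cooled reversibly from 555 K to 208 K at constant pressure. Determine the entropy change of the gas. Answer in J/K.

At constant pressure, ΔS = nC_p ln(T₂/T₁) with C_p = 7R/2 = 29.1 J mol⁻¹ K⁻¹.
ΔS = 4.23 × 29.1 × ln(208/555) = -121 J/K.

ΔS = -121 J/K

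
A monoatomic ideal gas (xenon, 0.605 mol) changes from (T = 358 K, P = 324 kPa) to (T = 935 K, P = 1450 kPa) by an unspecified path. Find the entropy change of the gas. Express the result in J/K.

ΔS = nC_p ln(T₂/T₁) − nR ln(P₂/P₁), with C_p = 5R/2 = 20.79 J mol⁻¹ K⁻¹ for a monoatomic ideal gas.
ΔS = 0.605 × [20.79 × ln(935/358) − 8.314 × ln(1450/324)] = 4.53 J/K.

ΔS = 4.53 J/K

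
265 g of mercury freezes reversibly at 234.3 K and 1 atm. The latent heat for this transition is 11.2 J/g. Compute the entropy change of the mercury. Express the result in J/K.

Heat released by the substance: Q = −mL = −265 × 11.2 = −2968 J.
At constant T, ΔS = Q_rev/T = −2968 / 234.3 = -12.7 J/K.

ΔS = -12.7 J/K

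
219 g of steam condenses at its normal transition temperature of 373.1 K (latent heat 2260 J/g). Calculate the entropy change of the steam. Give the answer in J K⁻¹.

ΔS = -1330 J/K

Heat released by the substance: Q = −mL = −219 × 2260 = −494940 J.
At constant T, ΔS = Q_rev/T = −494940 / 373.1 = -1330 J/K.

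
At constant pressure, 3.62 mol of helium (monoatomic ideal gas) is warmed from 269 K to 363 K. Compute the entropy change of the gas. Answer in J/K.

At constant pressure, ΔS = nC_p ln(T₂/T₁) with C_p = 5R/2 = 20.79 J mol⁻¹ K⁻¹.
ΔS = 3.62 × 20.79 × ln(363/269) = 22.5 J/K.

ΔS = 22.5 J/K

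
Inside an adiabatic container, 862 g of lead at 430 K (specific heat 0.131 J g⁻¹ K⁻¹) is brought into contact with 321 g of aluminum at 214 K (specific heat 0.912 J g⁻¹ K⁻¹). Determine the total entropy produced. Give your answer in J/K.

Energy balance: T_f = (m₁c₁T₁ + m₂c₂T₂)/(m₁c₁ + m₂c₂) = 274.13 K.
ΔS₁ = m₁c₁ ln(T_f/T₁) = 112.922 × ln(274.13/430) = -50.8376 J/K.
ΔS₂ = m₂c₂ ln(T_f/T₂) = 292.752 × ln(274.13/214) = 72.4878 J/K.
ΔS_total = -50.8376 + 72.4878 = 21.7 J/K.

ΔS_total = 21.7 J/K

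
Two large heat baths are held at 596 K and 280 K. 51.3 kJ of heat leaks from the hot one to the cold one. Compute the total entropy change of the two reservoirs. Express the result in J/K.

ΔS_hot = −Q/T_H = −51300/596 = -86.07 J/K and ΔS_cold = +Q/T_C = 51300/280 = 183.2 J/K.
ΔS_total = -86.07 + 183.2 = 97.1 J/K, positive as the second law requires.

ΔS_total = 97.1 J/K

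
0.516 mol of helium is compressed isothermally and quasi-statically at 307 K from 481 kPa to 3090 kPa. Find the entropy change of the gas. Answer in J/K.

ΔS_gas = -7.98 J/K

For an isothermal ideal gas ΔS_gas = nR ln(P₁/P₂) = 0.516 × 8.314 × ln(481/3090) = -7.98 J/K.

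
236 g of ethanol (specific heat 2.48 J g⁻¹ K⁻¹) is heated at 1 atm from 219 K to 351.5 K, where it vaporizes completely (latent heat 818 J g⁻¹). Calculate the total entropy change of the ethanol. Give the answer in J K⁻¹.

ΔS = 826 J/K

Warming step: ΔS₁ = m c ln(T_tr/T_i) = 236 × 2.48 × ln(351.5/219) = 276.9 J/K.
Phase change: ΔS₂ = +mL/T_tr = 236 × 818 / 351.5 = 549.2 J/K.
ΔS_total = (276.9) + (549.2) = 826 J/K.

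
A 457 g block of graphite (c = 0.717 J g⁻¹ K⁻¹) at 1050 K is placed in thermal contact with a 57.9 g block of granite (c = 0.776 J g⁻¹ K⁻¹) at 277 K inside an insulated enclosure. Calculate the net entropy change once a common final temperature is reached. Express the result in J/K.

ΔS_total = 25.2 J/K

Energy balance: T_f = (m₁c₁T₁ + m₂c₂T₂)/(m₁c₁ + m₂c₂) = 956.79 K.
ΔS₁ = m₁c₁ ln(T_f/T₁) = 327.669 × ln(956.79/1050) = -30.46 J/K.
ΔS₂ = m₂c₂ ln(T_f/T₂) = 44.9304 × ln(956.79/277) = 55.69 J/K.
ΔS_total = -30.46 + 55.69 = 25.2 J/K.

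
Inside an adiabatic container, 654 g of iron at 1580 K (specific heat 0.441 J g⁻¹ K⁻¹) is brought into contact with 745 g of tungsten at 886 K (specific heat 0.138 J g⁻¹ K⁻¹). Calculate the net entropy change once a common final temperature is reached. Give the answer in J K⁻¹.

ΔS_total = 11.5 J/K

Energy balance: T_f = (m₁c₁T₁ + m₂c₂T₂)/(m₁c₁ + m₂c₂) = 1397.6 K.
ΔS₁ = m₁c₁ ln(T_f/T₁) = 288.414 × ln(1397.6/1580) = -35.37 J/K.
ΔS₂ = m₂c₂ ln(T_f/T₂) = 102.81 × ln(1397.6/886) = 46.86 J/K.
ΔS_total = -35.37 + 46.86 = 11.5 J/K.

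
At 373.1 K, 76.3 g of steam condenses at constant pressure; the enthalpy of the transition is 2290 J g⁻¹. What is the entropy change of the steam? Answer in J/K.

Heat released by the substance: Q = −mL = −76.3 × 2290 = −174727 J.
At constant T, ΔS = Q_rev/T = −174727 / 373.1 = -468 J/K.

ΔS = -468 J/K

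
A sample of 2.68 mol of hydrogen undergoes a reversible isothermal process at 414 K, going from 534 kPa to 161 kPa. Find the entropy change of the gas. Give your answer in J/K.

ΔS_gas = 26.7 J/K

For an isothermal ideal gas ΔS_gas = nR ln(P₁/P₂) = 2.68 × 8.314 × ln(534/161) = 26.7 J/K.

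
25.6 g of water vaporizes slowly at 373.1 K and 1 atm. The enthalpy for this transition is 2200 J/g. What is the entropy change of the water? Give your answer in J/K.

Heat absorbed by the substance: Q = mL = 25.6 × 2200 = 56320 J.
At constant T, ΔS = Q_rev/T = 56320 / 373.1 = 151 J/K.

ΔS = 151 J/K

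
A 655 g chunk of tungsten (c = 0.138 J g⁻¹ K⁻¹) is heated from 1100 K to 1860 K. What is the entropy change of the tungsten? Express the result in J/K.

ΔS = ∫dQ_rev/T = m c ln(T₂/T₁) = 655 × 0.138 × ln(1860/1100) = 47.5 J/K.

ΔS = 47.5 J/K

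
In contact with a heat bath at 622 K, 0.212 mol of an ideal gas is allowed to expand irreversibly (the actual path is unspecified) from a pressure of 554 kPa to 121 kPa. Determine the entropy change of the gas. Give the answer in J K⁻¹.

Entropy is a state function, so ΔS_gas depends only on the end states.
For an isothermal ideal gas ΔS_gas = nR ln(P₁/P₂) = 0.212 × 8.314 × ln(554/121) = 2.68 J/K.

ΔS_gas = 2.68 J/K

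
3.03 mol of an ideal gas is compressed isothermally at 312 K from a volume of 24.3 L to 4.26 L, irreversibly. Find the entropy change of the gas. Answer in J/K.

ΔS_gas = -43.9 J/K

Entropy is a state function, so ΔS_gas depends only on the end states.
For an isothermal ideal gas ΔS_gas = nR ln(V₂/V₁) = 3.03 × 8.314 × ln(4.26/24.3) = -43.9 J/K.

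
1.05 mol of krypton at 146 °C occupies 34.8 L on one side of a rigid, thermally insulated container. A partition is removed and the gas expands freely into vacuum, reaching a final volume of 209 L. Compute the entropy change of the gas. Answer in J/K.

No heat is exchanged and no work is done, so the ideal-gas temperature stays constant.
Entropy is a state function; using a reversible isothermal path, ΔS_gas = nR ln(V₂/V₁) = 1.05 × 8.314 × ln(209/34.8) = 15.6 J/K.

ΔS_gas = 15.6 J/K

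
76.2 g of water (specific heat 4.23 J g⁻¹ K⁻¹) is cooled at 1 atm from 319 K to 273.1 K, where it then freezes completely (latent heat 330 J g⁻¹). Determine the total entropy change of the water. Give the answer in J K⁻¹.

ΔS = -142 J/K

Cooling step: ΔS₁ = m c ln(T_tr/T_i) = 76.2 × 4.23 × ln(273.1/319) = -50.07 J/K.
Phase change: ΔS₂ = −mL/T_tr = −76.2 × 330 / 273.1 = -92.08 J/K.
ΔS_total = (-50.07) + (-92.08) = -142 J/K.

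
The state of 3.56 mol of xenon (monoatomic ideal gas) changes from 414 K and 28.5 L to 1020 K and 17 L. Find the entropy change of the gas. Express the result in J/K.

ΔS = 24.7 J/K

Entropy is a state function: ΔS = nC_V ln(T₂/T₁) + nR ln(V₂/V₁), with C_V = 3R/2 = 12.47 J mol⁻¹ K⁻¹ for a monoatomic ideal gas.
ΔS = 3.56 × [12.47 × ln(1020/414) + 8.314 × ln(17/28.5)] = 24.7 J/K.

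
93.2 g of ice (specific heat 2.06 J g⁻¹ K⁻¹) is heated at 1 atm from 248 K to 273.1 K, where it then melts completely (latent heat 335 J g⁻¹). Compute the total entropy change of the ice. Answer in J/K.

Warming step: ΔS₁ = m c ln(T_tr/T_i) = 93.2 × 2.06 × ln(273.1/248) = 18.51 J/K.
Phase change: ΔS₂ = +mL/T_tr = 93.2 × 335 / 273.1 = 114.3 J/K.
ΔS_total = (18.51) + (114.3) = 133 J/K.

ΔS = 133 J/K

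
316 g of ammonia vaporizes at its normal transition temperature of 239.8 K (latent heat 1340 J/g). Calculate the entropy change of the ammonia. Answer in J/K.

Heat absorbed by the substance: Q = mL = 316 × 1340 = 423440 J.
At constant T, ΔS = Q_rev/T = 423440 / 239.8 = 1770 J/K.

ΔS = 1770 J/K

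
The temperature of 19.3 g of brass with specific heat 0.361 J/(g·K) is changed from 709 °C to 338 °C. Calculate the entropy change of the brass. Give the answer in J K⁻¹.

In kelvin: T₁ = 982.15 K, T₂ = 611.15 K. ΔS = ∫dQ_rev/T = m c ln(T₂/T₁) = 19.3 × 0.361 × ln(611.15/982.15) = -3.31 J/K.

ΔS = -3.31 J/K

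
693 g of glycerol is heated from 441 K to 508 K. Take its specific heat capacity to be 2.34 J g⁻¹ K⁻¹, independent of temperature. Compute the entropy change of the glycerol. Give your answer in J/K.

ΔS = 229 J/K

ΔS = ∫dQ_rev/T = m c ln(T₂/T₁) = 693 × 2.34 × ln(508/441) = 229 J/K.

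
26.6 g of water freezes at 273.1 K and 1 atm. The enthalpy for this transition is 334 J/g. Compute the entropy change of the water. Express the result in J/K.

ΔS = -32.5 J/K

Heat released by the substance: Q = −mL = −26.6 × 334 = −8884.4 J.
At constant T, ΔS = Q_rev/T = −8884.4 / 273.1 = -32.5 J/K.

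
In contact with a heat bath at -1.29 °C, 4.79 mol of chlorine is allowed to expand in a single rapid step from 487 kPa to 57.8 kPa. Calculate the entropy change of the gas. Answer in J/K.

ΔS_gas = 84.9 J/K

Entropy is a state function, so ΔS_gas depends only on the end states.
For an isothermal ideal gas ΔS_gas = nR ln(P₁/P₂) = 4.79 × 8.314 × ln(487/57.8) = 84.9 J/K.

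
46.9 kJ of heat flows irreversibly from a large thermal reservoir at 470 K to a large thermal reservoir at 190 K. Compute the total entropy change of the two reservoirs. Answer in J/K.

ΔS_total = 147 J/K

ΔS_hot = −Q/T_H = −46900/470 = -99.79 J/K and ΔS_cold = +Q/T_C = 46900/190 = 246.8 J/K.
ΔS_total = -99.79 + 246.8 = 147 J/K, positive as the second law requires.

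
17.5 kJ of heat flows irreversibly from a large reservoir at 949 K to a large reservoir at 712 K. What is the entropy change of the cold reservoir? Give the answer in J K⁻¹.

ΔS_cold = 24.6 J/K

The cold reservoir gains heat Q, so ΔS_cold = +Q/T_C = 17500/712 = 24.6 J/K.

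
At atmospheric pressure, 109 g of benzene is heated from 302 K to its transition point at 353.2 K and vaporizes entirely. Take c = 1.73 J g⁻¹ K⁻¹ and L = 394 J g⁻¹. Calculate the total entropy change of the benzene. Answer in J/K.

ΔS = 151 J/K

Warming step: ΔS₁ = m c ln(T_tr/T_i) = 109 × 1.73 × ln(353.2/302) = 29.53 J/K.
Phase change: ΔS₂ = +mL/T_tr = 109 × 394 / 353.2 = 121.6 J/K.
ΔS_total = (29.53) + (121.6) = 151 J/K.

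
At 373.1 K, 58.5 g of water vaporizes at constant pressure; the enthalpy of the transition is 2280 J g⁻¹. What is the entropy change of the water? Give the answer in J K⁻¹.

Heat absorbed by the substance: Q = mL = 58.5 × 2280 = 133380 J.
At constant T, ΔS = Q_rev/T = 133380 / 373.1 = 357 J/K.

ΔS = 357 J/K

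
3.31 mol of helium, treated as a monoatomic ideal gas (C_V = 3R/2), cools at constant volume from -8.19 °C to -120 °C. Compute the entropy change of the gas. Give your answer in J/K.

In kelvin: T₁ = 264.96 K, T₂ = 153.15 K. At constant volume, ΔS = nC_V ln(T₂/T₁) with C_V = 3R/2 = 12.47 J mol⁻¹ K⁻¹.
ΔS = 3.31 × 12.47 × ln(153.15/264.96) = -22.6 J/K.

ΔS = -22.6 J/K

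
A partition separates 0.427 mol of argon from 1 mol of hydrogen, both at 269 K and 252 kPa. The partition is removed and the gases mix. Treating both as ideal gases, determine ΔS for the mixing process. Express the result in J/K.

ΔS_mix = 7.24 J/K

Mole fractions: x_A = 0.427/1.43 = 0.299, x_B = 0.701.
ΔS_mix = −R(n_A ln x_A + n_B ln x_B) = −8.314 × (0.427 ln 0.299 + 1 ln 0.701) = 7.24 J/K.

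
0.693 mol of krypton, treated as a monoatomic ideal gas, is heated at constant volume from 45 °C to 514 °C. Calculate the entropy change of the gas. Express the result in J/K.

In kelvin: T₁ = 318.15 K, T₂ = 787.15 K. At constant volume, ΔS = nC_V ln(T₂/T₁) with C_V = 3R/2 = 12.47 J mol⁻¹ K⁻¹.
ΔS = 0.693 × 12.47 × ln(787.15/318.15) = 7.83 J/K.

ΔS = 7.83 J/K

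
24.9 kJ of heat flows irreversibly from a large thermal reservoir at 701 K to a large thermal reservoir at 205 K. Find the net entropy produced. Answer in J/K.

ΔS_hot = −Q/T_H = −24900/701 = -35.521 J/K and ΔS_cold = +Q/T_C = 24900/205 = 121.46 J/K.
ΔS_total = -35.521 + 121.46 = 85.9 J/K, positive as the second law requires.

ΔS_total = 85.9 J/K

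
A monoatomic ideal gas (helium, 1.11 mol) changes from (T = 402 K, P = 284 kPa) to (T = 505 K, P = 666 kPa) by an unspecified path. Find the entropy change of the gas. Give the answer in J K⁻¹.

ΔS = nC_p ln(T₂/T₁) − nR ln(P₂/P₁), with C_p = 5R/2 = 20.79 J mol⁻¹ K⁻¹ for a monoatomic ideal gas.
ΔS = 1.11 × [20.79 × ln(505/402) − 8.314 × ln(666/284)] = -2.6 J/K.

ΔS = -2.6 J/K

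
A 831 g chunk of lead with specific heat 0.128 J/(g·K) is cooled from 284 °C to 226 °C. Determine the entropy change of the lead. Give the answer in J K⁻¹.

ΔS = -11.7 J/K

In kelvin: T₁ = 557.15 K, T₂ = 499.15 K. ΔS = ∫dQ_rev/T = m c ln(T₂/T₁) = 831 × 0.128 × ln(499.15/557.15) = -11.7 J/K.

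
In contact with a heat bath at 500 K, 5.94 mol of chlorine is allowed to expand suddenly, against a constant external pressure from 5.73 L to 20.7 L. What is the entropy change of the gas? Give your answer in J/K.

ΔS_gas = 63.4 J/K

Entropy is a state function, so ΔS_gas depends only on the end states.
For an isothermal ideal gas ΔS_gas = nR ln(V₂/V₁) = 5.94 × 8.314 × ln(20.7/5.73) = 63.4 J/K.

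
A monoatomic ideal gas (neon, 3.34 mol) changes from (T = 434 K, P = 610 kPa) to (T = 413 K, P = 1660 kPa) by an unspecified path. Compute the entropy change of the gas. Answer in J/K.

ΔS = -31.2 J/K

ΔS = nC_p ln(T₂/T₁) − nR ln(P₂/P₁), with C_p = 5R/2 = 20.79 J mol⁻¹ K⁻¹ for a monoatomic ideal gas.
ΔS = 3.34 × [20.79 × ln(413/434) − 8.314 × ln(1660/610)] = -31.2 J/K.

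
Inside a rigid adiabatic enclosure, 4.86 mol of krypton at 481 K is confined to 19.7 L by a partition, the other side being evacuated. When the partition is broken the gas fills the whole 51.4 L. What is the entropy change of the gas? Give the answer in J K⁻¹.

For an ideal gas in free expansion Q = 0 and W = 0, so T is unchanged.
Entropy is a state function; using a reversible isothermal path, ΔS_gas = nR ln(V₂/V₁) = 4.86 × 8.314 × ln(51.4/19.7) = 38.8 J/K.

ΔS_gas = 38.8 J/K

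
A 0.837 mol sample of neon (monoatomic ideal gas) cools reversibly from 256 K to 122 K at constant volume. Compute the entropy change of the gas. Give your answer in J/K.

At constant volume, ΔS = nC_V ln(T₂/T₁) with C_V = 3R/2 = 12.47 J mol⁻¹ K⁻¹.
ΔS = 0.837 × 12.47 × ln(122/256) = -7.74 J/K.

ΔS = -7.74 J/K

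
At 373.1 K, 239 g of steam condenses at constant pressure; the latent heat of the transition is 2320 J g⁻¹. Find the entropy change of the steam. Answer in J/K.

Heat released by the substance: Q = −mL = −239 × 2320 = −554480 J.
At constant T, ΔS = Q_rev/T = −554480 / 373.1 = -1490 J/K.

ΔS = -1490 J/K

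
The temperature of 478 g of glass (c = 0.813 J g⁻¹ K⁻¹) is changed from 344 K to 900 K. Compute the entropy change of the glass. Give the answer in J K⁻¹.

ΔS = 374 J/K

ΔS = ∫dQ_rev/T = m c ln(T₂/T₁) = 478 × 0.813 × ln(900/344) = 374 J/K.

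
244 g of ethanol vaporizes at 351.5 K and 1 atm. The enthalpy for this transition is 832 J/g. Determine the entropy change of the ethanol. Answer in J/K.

Heat absorbed by the substance: Q = mL = 244 × 832 = 203008 J.
At constant T, ΔS = Q_rev/T = 203008 / 351.5 = 578 J/K.

ΔS = 578 J/K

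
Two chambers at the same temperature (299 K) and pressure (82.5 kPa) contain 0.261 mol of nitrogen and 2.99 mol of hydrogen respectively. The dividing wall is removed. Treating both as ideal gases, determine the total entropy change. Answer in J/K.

Mole fractions: x_A = 0.261/3.25 = 0.0803, x_B = 0.92.
ΔS_mix = −R(n_A ln x_A + n_B ln x_B) = −8.314 × (0.261 ln 0.0803 + 2.99 ln 0.92) = 7.55 J/K.

ΔS_mix = 7.55 J/K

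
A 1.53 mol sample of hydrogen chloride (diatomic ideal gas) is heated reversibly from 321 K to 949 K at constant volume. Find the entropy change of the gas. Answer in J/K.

At constant volume, ΔS = nC_V ln(T₂/T₁) with C_V = 5R/2 = 20.79 J mol⁻¹ K⁻¹.
ΔS = 1.53 × 20.79 × ln(949/321) = 34.5 J/K.

ΔS = 34.5 J/K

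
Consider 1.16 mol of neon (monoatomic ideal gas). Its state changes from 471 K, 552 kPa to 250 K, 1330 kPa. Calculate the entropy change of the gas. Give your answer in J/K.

ΔS = nC_p ln(T₂/T₁) − nR ln(P₂/P₁), with C_p = 5R/2 = 20.79 J mol⁻¹ K⁻¹ for a monoatomic ideal gas.
ΔS = 1.16 × [20.79 × ln(250/471) − 8.314 × ln(1330/552)] = -23.8 J/K.

ΔS = -23.8 J/K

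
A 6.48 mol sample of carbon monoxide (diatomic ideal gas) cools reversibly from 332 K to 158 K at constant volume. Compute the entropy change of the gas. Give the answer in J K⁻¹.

At constant volume, ΔS = nC_V ln(T₂/T₁) with C_V = 5R/2 = 20.79 J mol⁻¹ K⁻¹.
ΔS = 6.48 × 20.79 × ln(158/332) = -100 J/K.

ΔS = -100 J/K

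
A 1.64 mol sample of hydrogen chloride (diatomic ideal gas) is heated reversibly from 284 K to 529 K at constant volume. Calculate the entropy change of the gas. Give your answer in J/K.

ΔS = 21.2 J/K

At constant volume, ΔS = nC_V ln(T₂/T₁) with C_V = 5R/2 = 20.79 J mol⁻¹ K⁻¹.
ΔS = 1.64 × 20.79 × ln(529/284) = 21.2 J/K.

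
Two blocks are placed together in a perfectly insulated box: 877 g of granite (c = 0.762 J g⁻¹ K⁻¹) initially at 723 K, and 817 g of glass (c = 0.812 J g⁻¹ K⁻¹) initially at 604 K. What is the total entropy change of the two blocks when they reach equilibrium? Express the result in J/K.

Energy balance: T_f = (m₁c₁T₁ + m₂c₂T₂)/(m₁c₁ + m₂c₂) = 663.72 K.
ΔS₁ = m₁c₁ ln(T_f/T₁) = 668.274 × ln(663.72/723) = -57.1725 J/K.
ΔS₂ = m₂c₂ ln(T_f/T₂) = 663.404 × ln(663.72/604) = 62.5474 J/K.
ΔS_total = -57.1725 + 62.5474 = 5.37 J/K.

ΔS_total = 5.37 J/K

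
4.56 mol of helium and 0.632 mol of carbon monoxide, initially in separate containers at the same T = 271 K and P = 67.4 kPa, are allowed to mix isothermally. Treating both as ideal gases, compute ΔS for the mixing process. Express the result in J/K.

ΔS_mix = 16 J/K

Mole fractions: x_A = 4.56/5.19 = 0.878, x_B = 0.122.
ΔS_mix = −R(n_A ln x_A + n_B ln x_B) = −8.314 × (4.56 ln 0.878 + 0.632 ln 0.122) = 16 J/K.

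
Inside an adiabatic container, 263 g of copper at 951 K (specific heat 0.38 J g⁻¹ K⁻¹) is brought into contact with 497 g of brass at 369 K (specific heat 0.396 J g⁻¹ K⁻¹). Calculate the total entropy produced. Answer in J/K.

Energy balance: T_f = (m₁c₁T₁ + m₂c₂T₂)/(m₁c₁ + m₂c₂) = 565.01 K.
ΔS₁ = m₁c₁ ln(T_f/T₁) = 99.94 × ln(565.01/951) = -52.04 J/K.
ΔS₂ = m₂c₂ ln(T_f/T₂) = 196.812 × ln(565.01/369) = 83.85 J/K.
ΔS_total = -52.04 + 83.85 = 31.8 J/K.

ΔS_total = 31.8 J/K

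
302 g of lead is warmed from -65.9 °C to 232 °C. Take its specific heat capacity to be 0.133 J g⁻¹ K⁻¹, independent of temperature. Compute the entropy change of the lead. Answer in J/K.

ΔS = 35.8 J/K

In kelvin: T₁ = 207.25 K, T₂ = 505.15 K. ΔS = ∫dQ_rev/T = m c ln(T₂/T₁) = 302 × 0.133 × ln(505.15/207.25) = 35.8 J/K.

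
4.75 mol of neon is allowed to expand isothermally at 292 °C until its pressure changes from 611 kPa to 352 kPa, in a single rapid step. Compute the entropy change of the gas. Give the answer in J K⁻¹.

Entropy is a state function, so ΔS_gas depends only on the end states.
For an isothermal ideal gas ΔS_gas = nR ln(P₁/P₂) = 4.75 × 8.314 × ln(611/352) = 21.8 J/K.

ΔS_gas = 21.8 J/K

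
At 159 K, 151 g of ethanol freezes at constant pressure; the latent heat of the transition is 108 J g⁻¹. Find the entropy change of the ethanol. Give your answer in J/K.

Heat released by the substance: Q = −mL = −151 × 108 = −16308 J.
At constant T, ΔS = Q_rev/T = −16308 / 159 = -103 J/K.

ΔS = -103 J/K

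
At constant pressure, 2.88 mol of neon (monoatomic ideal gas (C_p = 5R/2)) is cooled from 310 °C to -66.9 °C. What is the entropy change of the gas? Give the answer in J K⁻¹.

ΔS = -62.2 J/K

In kelvin: T₁ = 583.15 K, T₂ = 206.25 K. At constant pressure, ΔS = nC_p ln(T₂/T₁) with C_p = 5R/2 = 20.79 J mol⁻¹ K⁻¹.
ΔS = 2.88 × 20.79 × ln(206.25/583.15) = -62.2 J/K.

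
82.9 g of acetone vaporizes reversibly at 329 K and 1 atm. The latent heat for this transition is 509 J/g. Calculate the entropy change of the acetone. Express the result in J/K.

ΔS = 128 J/K

Heat absorbed by the substance: Q = mL = 82.9 × 509 = 42196.1 J.
At constant T, ΔS = Q_rev/T = 42196.1 / 329 = 128 J/K.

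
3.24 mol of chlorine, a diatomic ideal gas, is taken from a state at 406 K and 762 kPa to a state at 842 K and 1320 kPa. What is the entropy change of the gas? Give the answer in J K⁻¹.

ΔS = nC_p ln(T₂/T₁) − nR ln(P₂/P₁), with C_p = 7R/2 = 29.1 J mol⁻¹ K⁻¹ for a diatomic ideal gas.
ΔS = 3.24 × [29.1 × ln(842/406) − 8.314 × ln(1320/762)] = 54 J/K.

ΔS = 54 J/K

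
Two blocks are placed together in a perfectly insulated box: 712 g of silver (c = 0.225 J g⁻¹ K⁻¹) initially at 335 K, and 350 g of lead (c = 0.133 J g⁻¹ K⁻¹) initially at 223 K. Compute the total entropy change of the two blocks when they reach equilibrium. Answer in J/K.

ΔS_total = 2.76 J/K

Energy balance: T_f = (m₁c₁T₁ + m₂c₂T₂)/(m₁c₁ + m₂c₂) = 309.78 K.
ΔS₁ = m₁c₁ ln(T_f/T₁) = 160.2 × ln(309.78/335) = -12.54 J/K.
ΔS₂ = m₂c₂ ln(T_f/T₂) = 46.55 × ln(309.78/223) = 15.3 J/K.
ΔS_total = -12.54 + 15.3 = 2.76 J/K.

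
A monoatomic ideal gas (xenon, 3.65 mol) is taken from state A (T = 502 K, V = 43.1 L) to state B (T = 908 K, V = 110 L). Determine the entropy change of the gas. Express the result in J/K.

ΔS = 55.4 J/K

Entropy is a state function: ΔS = nC_V ln(T₂/T₁) + nR ln(V₂/V₁), with C_V = 3R/2 = 12.47 J mol⁻¹ K⁻¹ for a monoatomic ideal gas.
ΔS = 3.65 × [12.47 × ln(908/502) + 8.314 × ln(110/43.1)] = 55.4 J/K.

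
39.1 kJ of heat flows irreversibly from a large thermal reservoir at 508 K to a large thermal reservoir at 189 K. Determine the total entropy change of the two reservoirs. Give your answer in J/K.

ΔS_hot = −Q/T_H = −39100/508 = -76.97 J/K and ΔS_cold = +Q/T_C = 39100/189 = 206.9 J/K.
ΔS_total = -76.97 + 206.9 = 130 J/K, positive as the second law requires.

ΔS_total = 130 J/K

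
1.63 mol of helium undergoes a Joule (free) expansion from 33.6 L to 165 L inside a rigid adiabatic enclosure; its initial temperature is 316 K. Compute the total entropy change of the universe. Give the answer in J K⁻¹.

ΔS_universe = 21.6 J/K

No heat is exchanged and no work is done, so the ideal-gas temperature stays constant.
Entropy is a state function; using a reversible isothermal path, ΔS_gas = nR ln(V₂/V₁) = 1.63 × 8.314 × ln(165/33.6) = 21.6 J/K.
The insulated surroundings exchange no heat, so ΔS_surr = 0 and ΔS_universe = ΔS_gas.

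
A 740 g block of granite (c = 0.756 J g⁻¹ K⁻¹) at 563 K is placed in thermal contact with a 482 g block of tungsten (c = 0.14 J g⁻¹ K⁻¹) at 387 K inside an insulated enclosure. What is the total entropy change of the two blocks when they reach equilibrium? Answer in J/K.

ΔS_total = 3.84 J/K

Energy balance: T_f = (m₁c₁T₁ + m₂c₂T₂)/(m₁c₁ + m₂c₂) = 544.06 K.
ΔS₁ = m₁c₁ ln(T_f/T₁) = 559.44 × ln(544.06/563) = -19.15 J/K.
ΔS₂ = m₂c₂ ln(T_f/T₂) = 67.48 × ln(544.06/387) = 22.99 J/K.
ΔS_total = -19.15 + 22.99 = 3.84 J/K.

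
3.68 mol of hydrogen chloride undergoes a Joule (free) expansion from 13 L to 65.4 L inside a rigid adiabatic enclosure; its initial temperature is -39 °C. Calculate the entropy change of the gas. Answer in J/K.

For an ideal gas in free expansion Q = 0 and W = 0, so T is unchanged.
Entropy is a state function; using a reversible isothermal path, ΔS_gas = nR ln(V₂/V₁) = 3.68 × 8.314 × ln(65.4/13) = 49.4 J/K.

ΔS_gas = 49.4 J/K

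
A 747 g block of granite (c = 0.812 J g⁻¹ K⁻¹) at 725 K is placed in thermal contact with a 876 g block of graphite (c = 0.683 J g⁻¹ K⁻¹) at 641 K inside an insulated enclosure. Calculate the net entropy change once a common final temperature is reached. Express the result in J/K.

ΔS_total = 2.28 J/K

Energy balance: T_f = (m₁c₁T₁ + m₂c₂T₂)/(m₁c₁ + m₂c₂) = 683.29 K.
ΔS₁ = m₁c₁ ln(T_f/T₁) = 606.564 × ln(683.29/725) = -35.94 J/K.
ΔS₂ = m₂c₂ ln(T_f/T₂) = 598.308 × ln(683.29/641) = 38.22 J/K.
ΔS_total = -35.94 + 38.22 = 2.28 J/K.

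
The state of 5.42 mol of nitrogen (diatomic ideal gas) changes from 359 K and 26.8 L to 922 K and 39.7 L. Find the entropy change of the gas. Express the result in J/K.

ΔS = 124 J/K

Entropy is a state function: ΔS = nC_V ln(T₂/T₁) + nR ln(V₂/V₁), with C_V = 5R/2 = 20.79 J mol⁻¹ K⁻¹ for a diatomic ideal gas.
ΔS = 5.42 × [20.79 × ln(922/359) + 8.314 × ln(39.7/26.8)] = 124 J/K.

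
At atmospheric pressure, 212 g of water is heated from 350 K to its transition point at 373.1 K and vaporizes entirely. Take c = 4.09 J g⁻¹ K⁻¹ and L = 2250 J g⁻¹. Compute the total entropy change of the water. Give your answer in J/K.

Warming step: ΔS₁ = m c ln(T_tr/T_i) = 212 × 4.09 × ln(373.1/350) = 55.42 J/K.
Phase change: ΔS₂ = +mL/T_tr = 212 × 2250 / 373.1 = 1278 J/K.
ΔS_total = (55.42) + (1278) = 1330 J/K.

ΔS = 1330 J/K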